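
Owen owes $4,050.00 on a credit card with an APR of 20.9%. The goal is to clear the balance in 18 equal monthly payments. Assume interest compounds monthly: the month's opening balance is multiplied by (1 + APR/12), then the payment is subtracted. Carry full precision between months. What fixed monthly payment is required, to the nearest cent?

$264.05

Monthly rate r = 20.9%/12 = 1.74167% = 0.0174167.
Level-payment amortization: P = B₀·r / (1 − (1+r)^(−n)) = 4050.00·0.0174167 / (1 − 1.01742^(−18)).
Denominator 1 − (1+r)^(−18) = 0.267140467.
P = 70.5375 / 0.267140467 ≈ 264.05.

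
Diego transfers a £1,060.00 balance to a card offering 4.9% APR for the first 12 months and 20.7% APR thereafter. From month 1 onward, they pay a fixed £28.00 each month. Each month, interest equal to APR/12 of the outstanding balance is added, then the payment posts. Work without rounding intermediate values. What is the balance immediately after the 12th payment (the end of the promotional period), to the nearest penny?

£769.47

Promo months 1–12 at r₀ = 4.9%/12 = 0.00408333; months 13+ at r₁ = 20.7%/12 = 0.01725.
After month 12: iterate B ← B·(1+r₀) − £28.00 for 12 months → £769.47.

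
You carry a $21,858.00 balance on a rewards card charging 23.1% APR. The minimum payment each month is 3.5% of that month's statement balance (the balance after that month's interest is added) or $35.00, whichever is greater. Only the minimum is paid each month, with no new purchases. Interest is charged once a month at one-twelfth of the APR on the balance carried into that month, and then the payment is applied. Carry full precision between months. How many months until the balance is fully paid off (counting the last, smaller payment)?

Monthly rate r = 23.1%/12 = 1.925% = 0.01925.
While 3.5% of the post-interest balance exceeds $35.00, each month B ← (B·(1+r))·(1 − 0.035), i.e. B shrinks by the factor (1+r)·0.965 = 0.98358.
This holds for months 1–188. Entering month 189 the balance is $971.67; 3.5% of the post-interest balance is now below $35.00, so the flat $35.00 minimum applies from here.
From month 189 a fixed $35.00 at rate r clears $971.67 in 41 more payments. Total: 188 + 41 = 229 months.

229 months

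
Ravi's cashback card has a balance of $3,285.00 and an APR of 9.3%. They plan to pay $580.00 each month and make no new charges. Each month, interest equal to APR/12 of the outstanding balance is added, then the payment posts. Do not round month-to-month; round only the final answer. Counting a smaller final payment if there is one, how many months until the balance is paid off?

6 months

Monthly rate r = 9.3%/12 = 0.775% = 0.00775.
Recurrence: B ← B·(1+r) − $580.00.
Month 1: interest $25.46; balance after payment $2,730.46.
Month 2: interest $21.16; balance after payment $2,171.62.
Month 3: interest $16.83; balance after payment $1,608.45.
Month 4: interest $12.47; balance after payment $1,040.92.
Month 5: interest $8.07; balance after payment $468.98.
Month 6: interest $3.63; balance after payment $0.00.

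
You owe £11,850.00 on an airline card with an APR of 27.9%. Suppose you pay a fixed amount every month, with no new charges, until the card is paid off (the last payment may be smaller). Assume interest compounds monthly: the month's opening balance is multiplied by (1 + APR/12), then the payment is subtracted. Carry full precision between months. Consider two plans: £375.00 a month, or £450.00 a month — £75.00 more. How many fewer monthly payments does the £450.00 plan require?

Monthly rate r = 27.9%/12 = 2.325% = 0.02325.
At £375.00/mo: n = ⌈−ln(1 − rB₀/P)/ln(1+r)⌉ = 58 payments (last £275.20); total interest = total paid − £11,850.00 = £9,800.20.
At £450.00/mo: 42 payments (last £99.90); total interest £6,699.90.
Payments saved = 58 − 42 = 16.

16 fewer payments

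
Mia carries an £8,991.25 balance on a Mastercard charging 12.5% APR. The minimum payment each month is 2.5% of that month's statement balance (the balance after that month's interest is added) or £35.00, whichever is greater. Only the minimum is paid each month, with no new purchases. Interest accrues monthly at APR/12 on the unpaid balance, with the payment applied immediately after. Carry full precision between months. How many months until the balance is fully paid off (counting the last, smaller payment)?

Monthly rate r = 12.5%/12 = 1.04167% = 0.0104167.
While 2.5% of the post-interest balance exceeds £35.00, each month B ← (B·(1+r))·(1 − 0.025), i.e. B shrinks by the factor (1+r)·0.975 = 0.98516.
This holds for months 1–126. Entering month 127 the balance is £1,366.04; 2.5% of the post-interest balance is now below £35.00, so the flat £35.00 minimum applies from here.
From month 127 a fixed £35.00 at rate r clears £1,366.04 in 51 more payments. Total: 126 + 51 = 177 months.

177 months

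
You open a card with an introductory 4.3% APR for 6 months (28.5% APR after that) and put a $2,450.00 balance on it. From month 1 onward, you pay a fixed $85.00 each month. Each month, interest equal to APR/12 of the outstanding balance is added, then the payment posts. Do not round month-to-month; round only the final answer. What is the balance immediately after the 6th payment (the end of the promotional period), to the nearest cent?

$1,988.56

Promo months 1–6 at r₀ = 4.3%/12 = 0.00358333; months 7+ at r₁ = 28.5%/12 = 0.02375.
After month 6: iterate B ← B·(1+r₀) − $85.00 for 6 months → $1,988.56.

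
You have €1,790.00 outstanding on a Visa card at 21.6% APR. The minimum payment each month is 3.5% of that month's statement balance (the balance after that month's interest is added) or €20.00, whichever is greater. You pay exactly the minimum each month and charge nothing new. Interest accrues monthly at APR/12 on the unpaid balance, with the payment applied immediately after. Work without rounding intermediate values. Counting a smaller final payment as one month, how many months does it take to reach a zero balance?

105 months

Monthly rate r = 21.6%/12 = 1.8% = 0.018.
While 3.5% of the post-interest balance exceeds €20.00, each month B ← (B·(1+r))·(1 − 0.035), i.e. B shrinks by the factor (1+r)·0.965 = 0.98237.
This holds for months 1–66. Entering month 67 the balance is €553.36; 3.5% of the post-interest balance is now below €20.00, so the flat €20.00 minimum applies from here.
From month 67 a fixed €20.00 at rate r clears €553.36 in 39 more payments. Total: 66 + 39 = 105 months.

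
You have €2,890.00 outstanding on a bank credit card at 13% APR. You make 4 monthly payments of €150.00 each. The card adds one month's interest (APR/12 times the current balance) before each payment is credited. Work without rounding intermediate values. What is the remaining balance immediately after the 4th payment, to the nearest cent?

€2,407.46

Monthly rate r = 13%/12 = 1.08333% = 0.0108333.
Each month: B ← B·(1+r) − €150.00.
Month 1: interest €31.31; balance after payment €2,771.31.
Month 2: interest €30.02; balance after payment €2,651.33.
Month 3: interest €28.72; balance after payment €2,530.05.
Month 4: interest €27.41; balance after payment €2,407.46.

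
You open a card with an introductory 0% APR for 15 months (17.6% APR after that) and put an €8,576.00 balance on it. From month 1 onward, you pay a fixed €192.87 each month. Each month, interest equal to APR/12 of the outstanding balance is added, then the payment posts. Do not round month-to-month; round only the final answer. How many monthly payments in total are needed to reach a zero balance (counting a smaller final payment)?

54 months

Promo months 1–15 at r₀ = 0%/12 = 0; months 16+ at r₁ = 17.6%/12 = 0.0146667.
After month 15 (no interest yet): B = €8,576.00 − 15·€192.87 = €5,682.95.
Then at r₁ with €192.87/mo: n₂ = −ln(1 − r₁·B/P)/ln(1+r₁) ≈ 38.87 → 39 more payments.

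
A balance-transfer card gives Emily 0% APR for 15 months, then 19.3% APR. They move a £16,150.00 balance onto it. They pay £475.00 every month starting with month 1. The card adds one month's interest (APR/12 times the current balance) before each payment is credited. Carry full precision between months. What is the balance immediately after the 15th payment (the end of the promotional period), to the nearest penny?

Promo months 1–15 at r₀ = 0%/12 = 0; months 16+ at r₁ = 19.3%/12 = 0.0160833.
After month 15 (no interest yet): B = £16,150.00 − 15·£475.00 = £9,025.00.

£9,025.00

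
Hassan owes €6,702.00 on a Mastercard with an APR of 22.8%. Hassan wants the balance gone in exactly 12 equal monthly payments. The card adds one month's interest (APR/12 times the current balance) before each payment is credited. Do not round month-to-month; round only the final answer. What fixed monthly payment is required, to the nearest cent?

Monthly rate r = 22.8%/12 = 1.9% = 0.019.
Level-payment amortization: P = B₀·r / (1 − (1+r)^(−n)) = 6702.00·0.019 / (1 − 1.019^(−12)).
Denominator 1 − (1+r)^(−12) = 0.202171048.
P = 127.338 / 0.202171048 ≈ 629.85.

€629.85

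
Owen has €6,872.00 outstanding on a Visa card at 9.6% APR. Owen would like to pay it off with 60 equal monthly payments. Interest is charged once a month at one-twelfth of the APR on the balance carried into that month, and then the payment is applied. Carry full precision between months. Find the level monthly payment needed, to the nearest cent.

€144.66

Monthly rate r = 9.6%/12 = 0.8% = 0.008.
Level-payment amortization: P = B₀·r / (1 − (1+r)^(−n)) = 6872.00·0.008 / (1 − 1.008^(−60)).
Denominator 1 − (1+r)^(−60) = 0.380033713.
P = 54.976 / 0.380033713 ≈ 144.66.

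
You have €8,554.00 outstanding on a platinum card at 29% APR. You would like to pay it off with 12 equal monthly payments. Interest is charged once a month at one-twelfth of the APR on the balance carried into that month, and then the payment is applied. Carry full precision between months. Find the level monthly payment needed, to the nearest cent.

Monthly rate r = 29%/12 = 2.41667% = 0.0241667.
Level-payment amortization: P = B₀·r / (1 − (1+r)^(−n)) = 8554.00·0.0241667 / (1 − 1.02417^(−12)).
Denominator 1 − (1+r)^(−12) = 0.24915143.
P = 206.722 / 0.24915143 ≈ 829.70.

€829.70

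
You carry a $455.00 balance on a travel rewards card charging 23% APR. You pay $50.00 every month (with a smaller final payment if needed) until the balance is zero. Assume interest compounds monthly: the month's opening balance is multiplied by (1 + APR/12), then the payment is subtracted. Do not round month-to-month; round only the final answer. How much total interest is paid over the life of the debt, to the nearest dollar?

$50

Monthly rate r = 23%/12 = 1.91667% = 0.0191667.
Payoff takes n = ⌈−ln(1 − rB₀/P)/ln(1+r)⌉ = ⌈10.095⌉ = 11 payments; the last is $4.81.
Total paid = 10·$50.00 + $4.81 = $504.81.
Total interest = total paid − principal = $504.81 − $455.00 = $49.81.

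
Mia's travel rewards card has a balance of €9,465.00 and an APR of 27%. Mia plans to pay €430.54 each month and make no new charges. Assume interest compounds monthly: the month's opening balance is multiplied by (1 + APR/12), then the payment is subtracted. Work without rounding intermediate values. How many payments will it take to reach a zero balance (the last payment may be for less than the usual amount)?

Monthly rate r = 27%/12 = 2.25% = 0.0225.
Recurrence: B ← B·(1+r) − €430.54.
Month 1: interest €212.96; balance after payment €9,247.42.
Month 2: interest €208.07; balance after payment €9,024.95.
Closed form: n = −ln(1 − rB₀/P)/ln(1+r) = −ln(0.50536)/ln(1.0225) ≈ 30.673, so the balance reaches zero during payment 31.

31 months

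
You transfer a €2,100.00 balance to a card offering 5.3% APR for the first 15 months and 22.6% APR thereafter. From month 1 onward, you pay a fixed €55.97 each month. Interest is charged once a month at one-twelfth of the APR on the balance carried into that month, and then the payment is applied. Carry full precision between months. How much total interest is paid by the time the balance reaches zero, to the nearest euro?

Promo months 1–15 at r₀ = 5.3%/12 = 0.00441667; months 16+ at r₁ = 22.6%/12 = 0.0188333.
After month 15: iterate B ← B·(1+r₀) − €55.97 for 15 months → €1,377.50.
Then at r₁ with €55.97/mo: n₂ = −ln(1 − r₁·B/P)/ln(1+r₁) ≈ 33.37 → 34 more payments.
Total paid = 48·€55.97 + €21.11 = €2,707.67; interest = €2,707.67 − €2,100.00 = €607.67.

€608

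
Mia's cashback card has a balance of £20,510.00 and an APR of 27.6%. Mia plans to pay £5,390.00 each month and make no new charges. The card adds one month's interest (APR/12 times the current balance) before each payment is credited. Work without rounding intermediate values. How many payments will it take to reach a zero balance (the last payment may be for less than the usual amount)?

Monthly rate r = 27.6%/12 = 2.3% = 0.023.
Recurrence: B ← B·(1+r) − £5,390.00.
Month 1: interest £471.73; balance after payment £15,591.73.
Month 2: interest £358.61; balance after payment £10,560.34.
Month 3: interest £242.89; balance after payment £5,413.23.
Month 4: interest £124.50; balance after payment £147.73.
Month 5: interest £3.40; balance after payment £0.00.

5 months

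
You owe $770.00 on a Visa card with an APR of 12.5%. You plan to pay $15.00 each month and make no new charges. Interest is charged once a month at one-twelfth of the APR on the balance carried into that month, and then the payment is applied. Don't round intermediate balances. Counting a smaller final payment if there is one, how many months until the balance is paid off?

74 payments

Monthly rate r = 12.5%/12 = 1.04167% = 0.0104167.
Recurrence: B ← B·(1+r) − $15.00.
Month 1: interest $8.02; balance after payment $763.02.
Month 2: interest $7.95; balance after payment $755.97.
Closed form: n = −ln(1 − rB₀/P)/ln(1+r) = −ln(0.46528)/ln(1.01042) ≈ 73.833, so the balance reaches zero during payment 74.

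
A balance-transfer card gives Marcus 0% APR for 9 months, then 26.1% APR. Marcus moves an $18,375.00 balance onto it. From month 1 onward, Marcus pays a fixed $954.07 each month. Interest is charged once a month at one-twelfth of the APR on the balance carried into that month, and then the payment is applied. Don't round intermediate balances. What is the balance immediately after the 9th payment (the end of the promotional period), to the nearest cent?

Promo months 1–9 at r₀ = 0%/12 = 0; months 10+ at r₁ = 26.1%/12 = 0.02175.
After month 9 (no interest yet): B = $18,375.00 − 9·$954.07 = $9,788.37.

$9,788.37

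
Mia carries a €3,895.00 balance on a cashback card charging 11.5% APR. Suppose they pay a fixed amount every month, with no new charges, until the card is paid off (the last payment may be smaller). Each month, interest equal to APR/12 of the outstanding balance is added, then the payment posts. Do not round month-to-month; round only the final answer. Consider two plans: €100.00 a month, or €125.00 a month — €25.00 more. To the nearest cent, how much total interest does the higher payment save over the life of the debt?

Monthly rate r = 11.5%/12 = 0.958333% = 0.00958333.
At €100.00/mo: n = ⌈−ln(1 − rB₀/P)/ln(1+r)⌉ = 49 payments (last €98.89); total interest = total paid − €3,895.00 = €1,003.89.
At €125.00/mo: 38 payments (last €23.76); total interest €753.76.
Interest saved = €1,003.89 − €753.76 = €250.13.

€250.13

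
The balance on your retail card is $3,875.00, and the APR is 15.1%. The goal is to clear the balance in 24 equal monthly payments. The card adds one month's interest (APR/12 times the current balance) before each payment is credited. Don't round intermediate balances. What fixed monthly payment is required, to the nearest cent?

Monthly rate r = 15.1%/12 = 1.25833% = 0.0125833.
Level-payment amortization: P = B₀·r / (1 − (1+r)^(−n)) = 3875.00·0.0125833 / (1 − 1.01258^(−24)).
Denominator 1 − (1+r)^(−24) = 0.259267492.
P = 48.7604 / 0.259267492 ≈ 188.07.

$188.07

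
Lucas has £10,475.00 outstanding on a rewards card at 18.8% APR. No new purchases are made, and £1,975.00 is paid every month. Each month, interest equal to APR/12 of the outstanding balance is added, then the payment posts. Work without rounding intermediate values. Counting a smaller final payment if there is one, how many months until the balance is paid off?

6 payments

Monthly rate r = 18.8%/12 = 1.56667% = 0.0156667.
Recurrence: B ← B·(1+r) − £1,975.00.
Month 1: interest £164.11; balance after payment £8,664.11.
Month 2: interest £135.74; balance after payment £6,824.85.
Month 3: interest £106.92; balance after payment £4,956.77.
Month 4: interest £77.66; balance after payment £3,059.42.
Month 5: interest £47.93; balance after payment £1,132.36.
Month 6: interest £17.74; balance after payment £0.00.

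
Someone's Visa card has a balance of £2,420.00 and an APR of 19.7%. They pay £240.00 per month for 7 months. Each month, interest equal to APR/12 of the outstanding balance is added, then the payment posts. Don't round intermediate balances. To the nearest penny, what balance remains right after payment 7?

£947.13

Monthly rate r = 19.7%/12 = 1.64167% = 0.0164167.
Each month: B ← B·(1+r) − £240.00.
Month 1: interest £39.73; balance after payment £2,219.73.
Month 2: interest £36.44; balance after payment £2,016.17.
Month 3: interest £33.10; balance after payment £1,809.27.
Month 4: interest £29.70; balance after payment £1,598.97.
Month 5: interest £26.25; balance after payment £1,385.22.
Month 6: interest £22.74; balance after payment £1,167.96.
Month 7: interest £19.17; balance after payment £947.13.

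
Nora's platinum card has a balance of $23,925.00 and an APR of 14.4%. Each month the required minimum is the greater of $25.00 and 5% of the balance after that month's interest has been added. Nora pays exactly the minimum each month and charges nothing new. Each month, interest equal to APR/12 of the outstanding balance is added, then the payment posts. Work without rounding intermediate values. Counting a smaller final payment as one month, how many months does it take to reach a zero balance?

Monthly rate r = 14.4%/12 = 1.2% = 0.012.
While 5% of the post-interest balance exceeds $25.00, each month B ← (B·(1+r))·(1 − 0.05), i.e. B shrinks by the factor (1+r)·0.95 = 0.9614.
This holds for months 1–99. Entering month 100 the balance is $485.69; 5% of the post-interest balance is now below $25.00, so the flat $25.00 minimum applies from here.
From month 100 a fixed $25.00 at rate r clears $485.69 in 23 more payments. Total: 99 + 23 = 122 months.

122 months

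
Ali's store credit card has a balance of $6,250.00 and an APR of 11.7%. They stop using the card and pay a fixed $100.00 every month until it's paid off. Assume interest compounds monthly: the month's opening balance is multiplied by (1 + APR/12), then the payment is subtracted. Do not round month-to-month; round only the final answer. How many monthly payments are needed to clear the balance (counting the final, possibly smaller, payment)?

Monthly rate r = 11.7%/12 = 0.975% = 0.00975.
Recurrence: B ← B·(1+r) − $100.00.
Month 1: interest $60.94; balance after payment $6,210.94.
Month 2: interest $60.56; balance after payment $6,171.49.
Closed form: n = −ln(1 − rB₀/P)/ln(1+r) = −ln(0.39062)/ln(1.00975) ≈ 96.880, so the balance reaches zero during payment 97.

97 payments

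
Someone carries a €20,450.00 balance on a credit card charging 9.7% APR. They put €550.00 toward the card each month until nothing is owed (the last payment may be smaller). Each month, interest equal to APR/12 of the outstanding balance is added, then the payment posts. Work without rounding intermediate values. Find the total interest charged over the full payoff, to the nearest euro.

Monthly rate r = 9.7%/12 = 0.808333% = 0.00808333.
Payoff takes n = ⌈−ln(1 − rB₀/P)/ln(1+r)⌉ = ⌈44.401⌉ = 45 payments; the last is €221.08.
Total paid = 44·€550.00 + €221.08 = €24,421.08.
Total interest = total paid − principal = €24,421.08 − €20,450.00 = €3,971.08.

€3,971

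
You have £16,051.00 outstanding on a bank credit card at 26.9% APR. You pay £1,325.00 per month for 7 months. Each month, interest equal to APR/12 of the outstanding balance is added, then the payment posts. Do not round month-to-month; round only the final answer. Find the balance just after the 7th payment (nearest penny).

Monthly rate r = 26.9%/12 = 2.24167% = 0.0224167.
Each month: B ← B·(1+r) − £1,325.00.
Month 1: interest £359.81; balance after payment £15,085.81.
Month 2: interest £338.17; balance after payment £14,098.98.
Month 3: interest £316.05; balance after payment £13,090.04.
Month 4: interest £293.43; balance after payment £12,058.47.
Month 5: interest £270.31; balance after payment £11,003.78.
Month 6: interest £246.67; balance after payment £9,925.45.
Month 7: interest £222.50; balance after payment £8,822.94.

£8,822.94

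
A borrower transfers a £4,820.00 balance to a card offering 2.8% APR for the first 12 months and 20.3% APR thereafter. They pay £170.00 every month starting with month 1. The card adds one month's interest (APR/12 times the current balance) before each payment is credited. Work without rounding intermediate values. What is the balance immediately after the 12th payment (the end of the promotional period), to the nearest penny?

Promo months 1–12 at r₀ = 2.8%/12 = 0.00233333; months 13+ at r₁ = 20.3%/12 = 0.0169167.
After month 12: iterate B ← B·(1+r₀) − £170.00 for 12 months → £2,890.32.

£2,890.32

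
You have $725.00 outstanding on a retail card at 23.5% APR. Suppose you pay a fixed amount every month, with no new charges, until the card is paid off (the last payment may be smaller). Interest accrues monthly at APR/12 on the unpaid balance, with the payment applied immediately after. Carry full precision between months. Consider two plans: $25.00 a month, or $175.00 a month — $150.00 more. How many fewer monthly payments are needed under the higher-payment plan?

39 fewer payments

Monthly rate r = 23.5%/12 = 1.95833% = 0.0195833.
At $25.00/mo: n = ⌈−ln(1 − rB₀/P)/ln(1+r)⌉ = 44 payments (last $6.74); total interest = total paid − $725.00 = $356.74.
At $175.00/mo: 5 payments (last $63.88); total interest $38.88.
Payments saved = 44 − 5 = 39.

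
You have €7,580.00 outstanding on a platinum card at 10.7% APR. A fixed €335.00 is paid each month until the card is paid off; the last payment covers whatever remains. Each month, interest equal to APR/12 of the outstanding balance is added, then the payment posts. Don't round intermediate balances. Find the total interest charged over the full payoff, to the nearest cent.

Monthly rate r = 10.7%/12 = 0.891667% = 0.00891667.
Payoff takes n = ⌈−ln(1 − rB₀/P)/ln(1+r)⌉ = ⌈25.384⌉ = 26 payments; the last is €129.13.
Total paid = 25·€335.00 + €129.13 = €8,504.13.
Total interest = total paid − principal = €8,504.13 − €7,580.00 = €924.13.

€924.13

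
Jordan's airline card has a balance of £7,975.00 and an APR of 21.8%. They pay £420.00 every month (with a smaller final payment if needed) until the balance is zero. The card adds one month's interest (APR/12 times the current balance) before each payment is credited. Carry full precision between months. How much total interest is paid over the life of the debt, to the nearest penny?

£1,894.99

Monthly rate r = 21.8%/12 = 1.81667% = 0.0181667.
Payoff takes n = ⌈−ln(1 − rB₀/P)/ln(1+r)⌉ = ⌈23.498⌉ = 24 payments; the last is £209.99.
Total paid = 23·£420.00 + £209.99 = £9,869.99.
Total interest = total paid − principal = £9,869.99 − £7,975.00 = £1,894.99.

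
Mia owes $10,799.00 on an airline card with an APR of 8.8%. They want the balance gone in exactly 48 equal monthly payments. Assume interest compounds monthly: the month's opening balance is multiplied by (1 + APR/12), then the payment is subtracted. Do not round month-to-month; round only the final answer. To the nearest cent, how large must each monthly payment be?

Monthly rate r = 8.8%/12 = 0.733333% = 0.00733333.
Level-payment amortization: P = B₀·r / (1 − (1+r)^(−n)) = 10799.00·0.00733333 / (1 − 1.00733^(−48)).
Denominator 1 − (1+r)^(−48) = 0.295816011.
P = 79.1927 / 0.295816011 ≈ 267.71.

$267.71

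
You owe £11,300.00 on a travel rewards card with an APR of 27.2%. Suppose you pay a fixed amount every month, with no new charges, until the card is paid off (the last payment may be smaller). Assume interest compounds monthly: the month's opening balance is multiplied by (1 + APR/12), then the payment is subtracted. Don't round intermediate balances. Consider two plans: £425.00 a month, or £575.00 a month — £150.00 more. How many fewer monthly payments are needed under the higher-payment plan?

15 fewer payments

Monthly rate r = 27.2%/12 = 2.26667% = 0.0226667.
At £425.00/mo: n = ⌈−ln(1 − rB₀/P)/ln(1+r)⌉ = 42 payments (last £76.97); total interest = total paid − £11,300.00 = £6,201.97.
At £575.00/mo: 27 payments (last £176.93); total interest £3,826.93.
Payments saved = 42 − 27 = 15.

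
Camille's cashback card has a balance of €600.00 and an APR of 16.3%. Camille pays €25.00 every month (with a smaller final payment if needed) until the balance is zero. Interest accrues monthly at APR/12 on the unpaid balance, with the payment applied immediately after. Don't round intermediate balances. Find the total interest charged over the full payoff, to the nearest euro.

Monthly rate r = 16.3%/12 = 1.35833% = 0.0135833.
Payoff takes n = ⌈−ln(1 − rB₀/P)/ln(1+r)⌉ = ⌈29.242⌉ = 30 payments; the last is €6.07.
Total paid = 29·€25.00 + €6.07 = €731.07.
Total interest = total paid − principal = €731.07 − €600.00 = €131.07.

€131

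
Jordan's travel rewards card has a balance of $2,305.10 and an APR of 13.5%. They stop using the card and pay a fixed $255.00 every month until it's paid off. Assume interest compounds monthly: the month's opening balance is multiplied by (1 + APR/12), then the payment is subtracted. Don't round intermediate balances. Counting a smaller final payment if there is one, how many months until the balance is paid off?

Monthly rate r = 13.5%/12 = 1.125% = 0.01125.
Recurrence: B ← B·(1+r) − $255.00.
Month 1: interest $25.93; balance after payment $2,076.03.
Month 2: interest $23.36; balance after payment $1,844.39.
Closed form: n = −ln(1 − rB₀/P)/ln(1+r) = −ln(0.8983)/ln(1.01125) ≈ 9.587, so the balance reaches zero during payment 10.

10 months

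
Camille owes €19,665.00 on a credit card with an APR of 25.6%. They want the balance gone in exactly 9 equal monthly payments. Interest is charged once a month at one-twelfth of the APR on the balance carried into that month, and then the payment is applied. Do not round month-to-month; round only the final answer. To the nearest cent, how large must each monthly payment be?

€2,424.62

Monthly rate r = 25.6%/12 = 2.13333% = 0.0213333.
Level-payment amortization: P = B₀·r / (1 − (1+r)^(−n)) = 19665.00·0.0213333 / (1 − 1.02133^(−9)).
Denominator 1 − (1+r)^(−9) = 0.17302488.
P = 419.52 / 0.17302488 ≈ 2424.62.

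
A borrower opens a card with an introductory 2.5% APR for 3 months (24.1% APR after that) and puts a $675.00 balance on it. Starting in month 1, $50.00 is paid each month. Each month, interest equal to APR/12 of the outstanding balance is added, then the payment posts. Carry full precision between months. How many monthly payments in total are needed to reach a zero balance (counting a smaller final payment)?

16 payments

Promo months 1–3 at r₀ = 2.5%/12 = 0.00208333; months 4+ at r₁ = 24.1%/12 = 0.0200833.
After month 3: iterate B ← B·(1+r₀) − $50.00 for 3 months → $528.91.
Then at r₁ with $50.00/mo: n₂ = −ln(1 − r₁·B/P)/ln(1+r₁) ≈ 12.01 → 13 more payments.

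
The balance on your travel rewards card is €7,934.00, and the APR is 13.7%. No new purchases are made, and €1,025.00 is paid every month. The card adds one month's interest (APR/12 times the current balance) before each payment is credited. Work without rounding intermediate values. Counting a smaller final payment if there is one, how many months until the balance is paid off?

9 payments

Monthly rate r = 13.7%/12 = 1.14167% = 0.0114167.
Recurrence: B ← B·(1+r) − €1,025.00.
Month 1: interest €90.58; balance after payment €6,999.58.
Month 2: interest €79.91; balance after payment €6,054.49.
Closed form: n = −ln(1 − rB₀/P)/ln(1+r) = −ln(0.91163)/ln(1.01142) ≈ 8.150, so the balance reaches zero during payment 9.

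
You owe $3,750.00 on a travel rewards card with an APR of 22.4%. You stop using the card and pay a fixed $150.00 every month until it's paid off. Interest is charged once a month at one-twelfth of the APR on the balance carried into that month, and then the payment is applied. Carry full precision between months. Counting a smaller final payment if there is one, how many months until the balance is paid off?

Monthly rate r = 22.4%/12 = 1.86667% = 0.0186667.
Recurrence: B ← B·(1+r) − $150.00.
Month 1: interest $70.00; balance after payment $3,670.00.
Month 2: interest $68.51; balance after payment $3,588.51.
Closed form: n = −ln(1 − rB₀/P)/ln(1+r) = −ln(0.53333)/ln(1.01867) ≈ 33.989, so the balance reaches zero during payment 34.

34 payments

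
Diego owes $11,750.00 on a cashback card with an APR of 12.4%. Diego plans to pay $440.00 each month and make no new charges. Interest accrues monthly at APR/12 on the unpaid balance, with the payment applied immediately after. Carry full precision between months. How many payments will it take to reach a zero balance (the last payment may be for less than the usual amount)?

32 payments

Monthly rate r = 12.4%/12 = 1.03333% = 0.0103333.
Recurrence: B ← B·(1+r) − $440.00.
Month 1: interest $121.42; balance after payment $11,431.42.
Month 2: interest $118.12; balance after payment $11,109.54.
Closed form: n = −ln(1 − rB₀/P)/ln(1+r) = −ln(0.72405)/ln(1.01033) ≈ 31.409, so the balance reaches zero during payment 32.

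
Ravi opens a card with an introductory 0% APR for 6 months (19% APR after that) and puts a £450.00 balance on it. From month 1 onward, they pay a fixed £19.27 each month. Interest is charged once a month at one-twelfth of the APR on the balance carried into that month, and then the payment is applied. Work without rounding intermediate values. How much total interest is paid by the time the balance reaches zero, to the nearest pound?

£60

Promo months 1–6 at r₀ = 0%/12 = 0; months 7+ at r₁ = 19%/12 = 0.0158333.
After month 6 (no interest yet): B = £450.00 − 6·£19.27 = £334.38.
Then at r₁ with £19.27/mo: n₂ = −ln(1 − r₁·B/P)/ln(1+r₁) ≈ 20.45 → 21 more payments.
Total paid = 26·£19.27 + £8.68 = £509.70; interest = £509.70 − £450.00 = £59.70.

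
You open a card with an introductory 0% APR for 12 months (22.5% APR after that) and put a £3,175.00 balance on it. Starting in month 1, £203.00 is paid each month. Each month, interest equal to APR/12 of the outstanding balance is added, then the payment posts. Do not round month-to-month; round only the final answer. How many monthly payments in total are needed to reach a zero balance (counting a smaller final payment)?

16 months

Promo months 1–12 at r₀ = 0%/12 = 0; months 13+ at r₁ = 22.5%/12 = 0.01875.
After month 12 (no interest yet): B = £3,175.00 − 12·£203.00 = £739.00.
Then at r₁ with £203.00/mo: n₂ = −ln(1 − r₁·B/P)/ln(1+r₁) ≈ 3.81 → 4 more payments.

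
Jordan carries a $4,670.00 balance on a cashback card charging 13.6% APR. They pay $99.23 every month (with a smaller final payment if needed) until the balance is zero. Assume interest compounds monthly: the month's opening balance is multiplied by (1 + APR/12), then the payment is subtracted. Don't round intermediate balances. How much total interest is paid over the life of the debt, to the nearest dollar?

$2,042

Monthly rate r = 13.6%/12 = 1.13333% = 0.0113333.
Payoff takes n = ⌈−ln(1 − rB₀/P)/ln(1+r)⌉ = ⌈67.636⌉ = 68 payments; the last is $63.21.
Total paid = 67·$99.23 + $63.21 = $6,711.62.
Total interest = total paid − principal = $6,711.62 − $4,670.00 = $2,041.62.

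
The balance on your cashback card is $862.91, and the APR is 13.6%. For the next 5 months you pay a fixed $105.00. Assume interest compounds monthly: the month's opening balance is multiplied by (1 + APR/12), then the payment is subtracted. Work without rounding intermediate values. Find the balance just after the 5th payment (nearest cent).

Monthly rate r = 13.6%/12 = 1.13333% = 0.0113333.
Each month: B ← B·(1+r) − $105.00.
Month 1: interest $9.78; balance after payment $767.69.
Month 2: interest $8.70; balance after payment $671.39.
Month 3: interest $7.61; balance after payment $574.00.
Month 4: interest $6.51; balance after payment $475.50.
Month 5: interest $5.39; balance after payment $375.89.

$375.89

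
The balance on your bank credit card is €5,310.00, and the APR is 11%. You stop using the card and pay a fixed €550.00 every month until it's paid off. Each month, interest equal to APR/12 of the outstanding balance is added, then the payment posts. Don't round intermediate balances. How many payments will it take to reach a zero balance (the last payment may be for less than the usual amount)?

11 months

Monthly rate r = 11%/12 = 0.916667% = 0.00916667.
Recurrence: B ← B·(1+r) − €550.00.
Month 1: interest €48.67; balance after payment €4,808.68.
Month 2: interest €44.08; balance after payment €4,302.75.
Closed form: n = −ln(1 − rB₀/P)/ln(1+r) = −ln(0.9115)/ln(1.00917) ≈ 10.155, so the balance reaches zero during payment 11.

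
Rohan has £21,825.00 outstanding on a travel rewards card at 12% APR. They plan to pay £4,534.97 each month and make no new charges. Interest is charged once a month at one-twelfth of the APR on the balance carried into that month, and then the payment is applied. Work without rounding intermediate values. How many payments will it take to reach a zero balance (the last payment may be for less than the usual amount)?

5 months

Monthly rate r = 12%/12 = 1% = 0.01.
Recurrence: B ← B·(1+r) − £4,534.97.
Month 1: interest £218.25; balance after payment £17,508.28.
Month 2: interest £175.08; balance after payment £13,148.39.
Month 3: interest £131.48; balance after payment £8,744.91.
Month 4: interest £87.45; balance after payment £4,297.39.
Month 5: interest £42.97; balance after payment £0.00.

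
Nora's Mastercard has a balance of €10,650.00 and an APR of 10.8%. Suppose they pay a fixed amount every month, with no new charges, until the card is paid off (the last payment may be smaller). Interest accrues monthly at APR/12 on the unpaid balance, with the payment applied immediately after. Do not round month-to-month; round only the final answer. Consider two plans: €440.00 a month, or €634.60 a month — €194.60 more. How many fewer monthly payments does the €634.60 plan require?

Monthly rate r = 10.8%/12 = 0.9% = 0.009.
At €440.00/mo: n = ⌈−ln(1 − rB₀/P)/ln(1+r)⌉ = 28 payments (last €186.31); total interest = total paid − €10,650.00 = €1,416.31.
At €634.60/mo: 19 payments (last €175.36); total interest €948.16.
Payments saved = 28 − 19 = 9.

9 fewer payments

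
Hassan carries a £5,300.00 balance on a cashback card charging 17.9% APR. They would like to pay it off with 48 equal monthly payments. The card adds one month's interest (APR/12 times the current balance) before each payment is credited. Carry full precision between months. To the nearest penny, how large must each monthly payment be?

Monthly rate r = 17.9%/12 = 1.49167% = 0.0149167.
Level-payment amortization: P = B₀·r / (1 − (1+r)^(−n)) = 5300.00·0.0149167 / (1 − 1.01492^(−48)).
Denominator 1 − (1+r)^(−48) = 0.508705901.
P = 79.0583 / 0.508705901 ≈ 155.41.

£155.41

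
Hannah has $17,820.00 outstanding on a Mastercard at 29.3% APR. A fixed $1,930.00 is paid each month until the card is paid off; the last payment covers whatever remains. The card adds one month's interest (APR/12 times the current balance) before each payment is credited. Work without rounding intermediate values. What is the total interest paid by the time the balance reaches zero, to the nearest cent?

$2,624.15

Monthly rate r = 29.3%/12 = 2.44167% = 0.0244167.
Payoff takes n = ⌈−ln(1 − rB₀/P)/ln(1+r)⌉ = ⌈10.590⌉ = 11 payments; the last is $1,144.15.
Total paid = 10·$1,930.00 + $1,144.15 = $20,444.15.
Total interest = total paid − principal = $20,444.15 − $17,820.00 = $2,624.15.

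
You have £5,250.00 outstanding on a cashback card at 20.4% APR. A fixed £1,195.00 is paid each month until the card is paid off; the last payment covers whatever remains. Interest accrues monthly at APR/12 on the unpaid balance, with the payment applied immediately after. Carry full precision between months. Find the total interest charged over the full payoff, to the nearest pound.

Monthly rate r = 20.4%/12 = 1.7% = 0.017.
Payoff takes n = ⌈−ln(1 − rB₀/P)/ln(1+r)⌉ = ⌈4.605⌉ = 5 payments; the last is £725.05.
Total paid = 4·£1,195.00 + £725.05 = £5,505.05.
Total interest = total paid − principal = £5,505.05 − £5,250.00 = £255.05.

£255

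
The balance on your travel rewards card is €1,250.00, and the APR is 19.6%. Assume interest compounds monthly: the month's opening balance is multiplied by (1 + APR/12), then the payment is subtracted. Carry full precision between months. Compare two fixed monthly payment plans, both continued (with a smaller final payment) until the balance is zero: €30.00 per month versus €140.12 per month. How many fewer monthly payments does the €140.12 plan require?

61 fewer payments

Monthly rate r = 19.6%/12 = 1.63333% = 0.0163333.
At €30.00/mo: n = ⌈−ln(1 − rB₀/P)/ln(1+r)⌉ = 71 payments (last €13.16); total interest = total paid − €1,250.00 = €863.16.
At €140.12/mo: 10 payments (last €101.16); total interest €112.24.
Payments saved = 71 − 10 = 61.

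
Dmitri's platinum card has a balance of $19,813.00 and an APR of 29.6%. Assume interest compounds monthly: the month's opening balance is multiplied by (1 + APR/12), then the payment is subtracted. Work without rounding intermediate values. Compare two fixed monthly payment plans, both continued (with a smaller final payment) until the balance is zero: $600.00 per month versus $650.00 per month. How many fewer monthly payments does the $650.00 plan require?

Monthly rate r = 29.6%/12 = 2.46667% = 0.0246667.
At $600.00/mo: n = ⌈−ln(1 − rB₀/P)/ln(1+r)⌉ = 70 payments (last $88.04); total interest = total paid − $19,813.00 = $21,675.04.
At $650.00/mo: 58 payments (last $131.85); total interest $17,368.85.
Payments saved = 70 − 58 = 12.

12 fewer payments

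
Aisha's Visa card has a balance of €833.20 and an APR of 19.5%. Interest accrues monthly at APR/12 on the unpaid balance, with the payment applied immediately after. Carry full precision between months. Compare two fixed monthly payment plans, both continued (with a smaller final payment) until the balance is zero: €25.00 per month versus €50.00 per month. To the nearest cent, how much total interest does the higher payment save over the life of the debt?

Monthly rate r = 19.5%/12 = 1.625% = 0.01625.
At €25.00/mo: n = ⌈−ln(1 − rB₀/P)/ln(1+r)⌉ = 49 payments (last €9.72); total interest = total paid − €833.20 = €376.52.
At €50.00/mo: 20 payments (last €29.64); total interest €146.44.
Interest saved = €376.52 − €146.44 = €230.08.

€230.08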